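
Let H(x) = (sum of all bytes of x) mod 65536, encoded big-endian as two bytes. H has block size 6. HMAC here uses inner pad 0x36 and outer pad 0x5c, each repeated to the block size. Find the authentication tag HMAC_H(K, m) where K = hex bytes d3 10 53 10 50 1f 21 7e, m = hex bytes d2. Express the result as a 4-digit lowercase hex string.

0218

Key hex bytes d3 10 53 10 50 1f 21 7e is 8 bytes > B = 6, so hash it first: H(key) = 02 54, then zero-pad to 6 bytes: K' = 02 54 00 00 00 00.
K' ⊕ ipad = 34 62 36 36 36 36.  K' ⊕ opad = 5e 08 5c 5c 5c 5c.
Inner input = (K'⊕ipad) ∥ m = 34 62 36 36 36 36 ∥ d2.
Inner hash: sum = 52+98+54+54+54+54+210 = 576 → 02 40.
Outer input = (K'⊕opad) ∥ inner = 5e 08 5c 5c 5c 5c ∥ 02 40.
Outer hash (tag): sum = 94+8+92+92+92+92+2+64 = 536 → 02 18.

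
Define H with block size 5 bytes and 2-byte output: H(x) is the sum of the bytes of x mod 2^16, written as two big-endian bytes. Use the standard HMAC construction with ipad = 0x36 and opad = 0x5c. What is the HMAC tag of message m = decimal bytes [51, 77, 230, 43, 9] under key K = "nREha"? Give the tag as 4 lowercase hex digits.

Key "nREha" = 6e 52 45 68 61 is exactly B = 5 bytes: K' = 6e 52 45 68 61.
K' ⊕ ipad = 58 64 73 5e 57.  K' ⊕ opad = 32 0e 19 34 3d.
Inner input = (K'⊕ipad) ∥ m = 58 64 73 5e 57 ∥ 33 4d e6 2b 09.
Inner hash: sum = 88+100+115+94+87+51+77+230+43+9 = 894 → 03 7e.
Outer input = (K'⊕opad) ∥ inner = 32 0e 19 34 3d ∥ 03 7e.
Outer hash (tag): sum = 50+14+25+52+61+3+126 = 331 → 01 4b.

014b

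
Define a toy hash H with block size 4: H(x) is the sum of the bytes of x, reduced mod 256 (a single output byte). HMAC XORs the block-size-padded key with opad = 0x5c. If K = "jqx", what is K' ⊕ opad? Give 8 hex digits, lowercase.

362d245c

Key "jqx" = 6a 71 78 is 3 bytes ≤ B = 4; zero-pad to 4 bytes: K' = 6a 71 78 00.
XOR each byte with 0x5c: 6a⊕5c=36, 71⊕5c=2d, 78⊕5c=24, 00⊕5c=5c.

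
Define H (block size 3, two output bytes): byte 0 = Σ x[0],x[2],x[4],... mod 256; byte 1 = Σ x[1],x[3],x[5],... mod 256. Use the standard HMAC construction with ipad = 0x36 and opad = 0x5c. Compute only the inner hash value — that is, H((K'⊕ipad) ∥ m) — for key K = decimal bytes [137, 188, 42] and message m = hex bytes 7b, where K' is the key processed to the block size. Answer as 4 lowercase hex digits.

Key decimal bytes [137, 188, 42] = 89 bc 2a is exactly B = 3 bytes: K' = 89 bc 2a.
K' ⊕ ipad = bf 8a 1c.
Inner input = bf 8a 1c ∥ 7b.
Inner hash: even-index sum = 219 mod 256 = 219; odd-index sum = 261 mod 256 = 5 → db 05.

db05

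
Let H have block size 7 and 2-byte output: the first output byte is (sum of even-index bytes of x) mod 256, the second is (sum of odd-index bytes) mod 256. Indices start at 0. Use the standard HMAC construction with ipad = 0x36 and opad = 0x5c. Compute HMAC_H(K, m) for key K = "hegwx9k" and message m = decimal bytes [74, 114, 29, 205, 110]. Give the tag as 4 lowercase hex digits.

4262

Key "hegwx9k" = 68 65 67 77 78 39 6b is exactly B = 7 bytes: K' = 68 65 67 77 78 39 6b.
K' ⊕ ipad = 5e 53 51 41 4e 0f 5d.  K' ⊕ opad = 34 39 3b 2b 24 65 37.
Inner input = (K'⊕ipad) ∥ m = 5e 53 51 41 4e 0f 5d ∥ 4a 72 1d cd 6e.
Inner hash: even-index sum = 665 mod 256 = 153; odd-index sum = 376 mod 256 = 120 → 99 78.
Outer input = (K'⊕opad) ∥ inner = 34 39 3b 2b 24 65 37 ∥ 99 78.
Outer hash (tag): even-index sum = 322 mod 256 = 66; odd-index sum = 354 mod 256 = 98 → 42 62.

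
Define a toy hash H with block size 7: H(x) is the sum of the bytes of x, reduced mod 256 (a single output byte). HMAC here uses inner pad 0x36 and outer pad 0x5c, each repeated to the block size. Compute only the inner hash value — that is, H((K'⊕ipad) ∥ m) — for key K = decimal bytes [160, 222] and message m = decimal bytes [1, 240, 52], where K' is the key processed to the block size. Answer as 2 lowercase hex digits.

Key decimal bytes [160, 222] = a0 de is 2 bytes ≤ B = 7; zero-pad to 7 bytes: K' = a0 de 00 00 00 00 00.
K' ⊕ ipad = 96 e8 36 36 36 36 36.
Inner input = 96 e8 36 36 36 36 36 ∥ 01 f0 34.
Inner hash: sum = 150+232+54+54+54+54+54+1+240+52 = 945; mod 256 = 177 → b1.

b1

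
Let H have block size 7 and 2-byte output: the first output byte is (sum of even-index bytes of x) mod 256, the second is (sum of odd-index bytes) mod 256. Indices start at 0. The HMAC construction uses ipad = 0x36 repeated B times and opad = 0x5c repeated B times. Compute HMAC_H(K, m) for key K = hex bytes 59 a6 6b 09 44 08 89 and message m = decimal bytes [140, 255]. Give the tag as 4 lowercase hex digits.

Key hex bytes 59 a6 6b 09 44 08 89 is exactly B = 7 bytes: K' = 59 a6 6b 09 44 08 89.
K' ⊕ ipad = 6f 90 5d 3f 72 3e bf.  K' ⊕ opad = 05 fa 37 55 18 54 d5.
Inner input = (K'⊕ipad) ∥ m = 6f 90 5d 3f 72 3e bf ∥ 8c ff.
Inner hash: even-index sum = 764 mod 256 = 252; odd-index sum = 409 mod 256 = 153 → fc 99.
Outer input = (K'⊕opad) ∥ inner = 05 fa 37 55 18 54 d5 ∥ fc 99.
Outer hash (tag): even-index sum = 450 mod 256 = 194; odd-index sum = 671 mod 256 = 159 → c2 9f.

c29f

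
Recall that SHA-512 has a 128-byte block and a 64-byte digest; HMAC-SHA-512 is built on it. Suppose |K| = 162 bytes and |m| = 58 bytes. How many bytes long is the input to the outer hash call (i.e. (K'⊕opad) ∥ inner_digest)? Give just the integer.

192

Key is 162 > 128 bytes, so it is hashed to 64 bytes then zero-padded to 128: |K'| = 128.
Outer input = (K'⊕opad) ∥ H(inner) → 128 + 64 = 192 bytes.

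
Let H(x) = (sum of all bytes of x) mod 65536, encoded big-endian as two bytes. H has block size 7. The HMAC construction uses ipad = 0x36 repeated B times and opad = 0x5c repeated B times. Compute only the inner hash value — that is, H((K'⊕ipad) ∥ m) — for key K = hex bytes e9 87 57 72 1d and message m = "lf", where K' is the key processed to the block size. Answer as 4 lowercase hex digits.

039e

Key hex bytes e9 87 57 72 1d is 5 bytes ≤ B = 7; zero-pad to 7 bytes: K' = e9 87 57 72 1d 00 00.
K' ⊕ ipad = df b1 61 44 2b 36 36.
Inner input = df b1 61 44 2b 36 36 ∥ 6c 66.
Inner hash: sum = 223+177+97+68+43+54+54+108+102 = 926 → 03 9e.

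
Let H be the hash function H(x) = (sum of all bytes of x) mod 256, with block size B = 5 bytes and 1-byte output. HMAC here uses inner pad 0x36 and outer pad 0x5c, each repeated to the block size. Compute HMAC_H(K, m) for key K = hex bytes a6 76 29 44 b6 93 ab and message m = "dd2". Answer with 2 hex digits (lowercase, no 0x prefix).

ae

Key hex bytes a6 76 29 44 b6 93 ab is 7 bytes > B = 5, so hash it first: H(key) = 7d, then zero-pad to 5 bytes: K' = 7d 00 00 00 00.
K' ⊕ ipad = 4b 36 36 36 36.  K' ⊕ opad = 21 5c 5c 5c 5c.
Inner input = (K'⊕ipad) ∥ m = 4b 36 36 36 36 ∥ 64 64 32.
Inner hash: sum = 75+54+54+54+54+100+100+50 = 541; mod 256 = 29 → 1d.
Outer input = (K'⊕opad) ∥ inner = 21 5c 5c 5c 5c ∥ 1d.
Outer hash (tag): sum = 33+92+92+92+92+29 = 430; mod 256 = 174 → ae.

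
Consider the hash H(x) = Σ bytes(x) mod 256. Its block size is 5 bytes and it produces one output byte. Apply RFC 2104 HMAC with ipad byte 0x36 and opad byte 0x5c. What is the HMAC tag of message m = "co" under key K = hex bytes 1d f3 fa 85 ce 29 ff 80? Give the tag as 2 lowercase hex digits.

a6

Key hex bytes 1d f3 fa 85 ce 29 ff 80 is 8 bytes > B = 5, so hash it first: H(key) = 05, then zero-pad to 5 bytes: K' = 05 00 00 00 00.
K' ⊕ ipad = 33 36 36 36 36.  K' ⊕ opad = 59 5c 5c 5c 5c.
Inner input = (K'⊕ipad) ∥ m = 33 36 36 36 36 ∥ 63 6f.
Inner hash: sum = 51+54+54+54+54+99+111 = 477; mod 256 = 221 → dd.
Outer input = (K'⊕opad) ∥ inner = 59 5c 5c 5c 5c ∥ dd.
Outer hash (tag): sum = 89+92+92+92+92+221 = 678; mod 256 = 166 → a6.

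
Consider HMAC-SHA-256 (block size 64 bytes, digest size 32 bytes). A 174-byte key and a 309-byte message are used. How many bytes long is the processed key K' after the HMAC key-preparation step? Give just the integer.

64

Key is 174 > 64 bytes, so it is hashed to 32 bytes then zero-padded to 64: |K'| = 64.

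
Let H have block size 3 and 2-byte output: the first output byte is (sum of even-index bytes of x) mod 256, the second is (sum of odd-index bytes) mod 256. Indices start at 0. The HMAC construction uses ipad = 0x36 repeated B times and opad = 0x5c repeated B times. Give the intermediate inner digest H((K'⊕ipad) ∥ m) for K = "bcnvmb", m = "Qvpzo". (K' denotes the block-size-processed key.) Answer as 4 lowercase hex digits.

Key "bcnvmb" = 62 63 6e 76 6d 62 is 6 bytes > B = 3, so hash it first: H(key) = 3d 3b, then zero-pad to 3 bytes: K' = 3d 3b 00.
K' ⊕ ipad = 0b 0d 36.
Inner input = 0b 0d 36 ∥ 51 76 70 7a 6f.
Inner hash: even-index sum = 305 mod 256 = 49; odd-index sum = 317 mod 256 = 61 → 31 3d.

313d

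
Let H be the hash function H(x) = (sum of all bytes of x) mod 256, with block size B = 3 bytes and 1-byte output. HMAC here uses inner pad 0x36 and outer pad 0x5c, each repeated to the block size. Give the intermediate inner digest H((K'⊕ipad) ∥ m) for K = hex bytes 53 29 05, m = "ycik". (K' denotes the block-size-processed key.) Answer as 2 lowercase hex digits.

67

Key hex bytes 53 29 05 is exactly B = 3 bytes: K' = 53 29 05.
K' ⊕ ipad = 65 1f 33.
Inner input = 65 1f 33 ∥ 79 63 69 6b.
Inner hash: sum = 101+31+51+121+99+105+107 = 615; mod 256 = 103 → 67.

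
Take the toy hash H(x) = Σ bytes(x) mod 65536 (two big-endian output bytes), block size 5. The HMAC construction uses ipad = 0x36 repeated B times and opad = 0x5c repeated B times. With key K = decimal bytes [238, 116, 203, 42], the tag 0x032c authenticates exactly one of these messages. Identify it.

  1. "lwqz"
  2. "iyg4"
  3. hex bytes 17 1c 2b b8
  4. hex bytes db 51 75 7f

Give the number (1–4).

Key decimal bytes [238, 116, 203, 42] = ee 74 cb 2a is 4 bytes ≤ B = 5; zero-pad to 5 bytes: K' = ee 74 cb 2a 00.
K' ⊕ ipad = d8 42 fd 1c 36; K' ⊕ opad = b2 28 97 76 5c.
m1: inner = H(d8 42 fd 1c 36 6c 77 71 7a) = 04 37; tag = H(b2 28 97 76 5c 04 37) = 027e
m2: inner = H(d8 42 fd 1c 36 69 79 67 34) = 03 e6; tag = H(b2 28 97 76 5c 03 e6) = 032c ← matches
m3: inner = H(d8 42 fd 1c 36 17 1c 2b b8) = 03 7f; tag = H(b2 28 97 76 5c 03 7f) = 02c5
m4: inner = H(d8 42 fd 1c 36 db 51 75 7f) = 04 89; tag = H(b2 28 97 76 5c 04 89) = 02d0

2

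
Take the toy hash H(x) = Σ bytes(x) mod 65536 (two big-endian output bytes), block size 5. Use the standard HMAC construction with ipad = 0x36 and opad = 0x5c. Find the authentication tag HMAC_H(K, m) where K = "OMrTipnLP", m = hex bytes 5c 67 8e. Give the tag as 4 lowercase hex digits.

0229

Key "OMrTipnLP" = 4f 4d 72 54 69 70 6e 4c 50 is 9 bytes > B = 5, so hash it first: H(key) = 03 45, then zero-pad to 5 bytes: K' = 03 45 00 00 00.
K' ⊕ ipad = 35 73 36 36 36.  K' ⊕ opad = 5f 19 5c 5c 5c.
Inner input = (K'⊕ipad) ∥ m = 35 73 36 36 36 ∥ 5c 67 8e.
Inner hash: sum = 53+115+54+54+54+92+103+142 = 667 → 02 9b.
Outer input = (K'⊕opad) ∥ inner = 5f 19 5c 5c 5c ∥ 02 9b.
Outer hash (tag): sum = 95+25+92+92+92+2+155 = 553 → 02 29.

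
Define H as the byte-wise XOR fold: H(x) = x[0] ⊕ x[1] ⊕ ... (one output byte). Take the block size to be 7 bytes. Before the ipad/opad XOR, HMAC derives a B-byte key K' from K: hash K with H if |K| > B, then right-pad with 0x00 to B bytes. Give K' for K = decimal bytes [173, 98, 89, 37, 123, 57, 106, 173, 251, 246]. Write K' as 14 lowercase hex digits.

3b000000000000

|K| = 10 > B = 7, so first hash the key.
H(K): XOR ad⊕62⊕59⊕25⊕7b⊕39⊕6a⊕ad⊕fb⊕f6 = 3b.
Zero-pad H(K) = 3b to 7 bytes: K' = 3b 00 00 00 00 00 00.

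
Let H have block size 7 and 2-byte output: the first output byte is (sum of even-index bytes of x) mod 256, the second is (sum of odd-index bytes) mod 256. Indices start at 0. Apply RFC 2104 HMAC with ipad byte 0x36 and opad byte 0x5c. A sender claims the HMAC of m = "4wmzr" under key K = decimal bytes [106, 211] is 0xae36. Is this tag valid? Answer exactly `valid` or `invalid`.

Key decimal bytes [106, 211] = 6a d3 is 2 bytes ≤ B = 7; zero-pad to 7 bytes: K' = 6a d3 00 00 00 00 00.
K' ⊕ ipad = 5c e5 36 36 36 36 36; K' ⊕ opad = 36 8f 5c 5c 5c 5c 5c.
Inner hash: even-index sum = 495 mod 256 = 239; odd-index sum = 612 mod 256 = 100 → ef 64.
Outer hash (recomputed tag): even-index sum = 430 mod 256 = 174; odd-index sum = 566 mod 256 = 54 → ae 36.
Recomputed tag = ae36; claimed = ae36 → match.

valid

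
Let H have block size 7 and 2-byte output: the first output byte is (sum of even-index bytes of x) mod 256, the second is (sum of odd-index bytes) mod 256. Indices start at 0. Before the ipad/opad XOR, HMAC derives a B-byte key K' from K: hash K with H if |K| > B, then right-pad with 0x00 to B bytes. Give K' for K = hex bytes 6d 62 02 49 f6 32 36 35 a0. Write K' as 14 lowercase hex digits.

|K| = 9 > B = 7, so first hash the key.
H(K): even-index sum = 571 mod 256 = 59; odd-index sum = 274 mod 256 = 18 → 3b 12.
Zero-pad H(K) = 3b 12 to 7 bytes: K' = 3b 12 00 00 00 00 00.

3b120000000000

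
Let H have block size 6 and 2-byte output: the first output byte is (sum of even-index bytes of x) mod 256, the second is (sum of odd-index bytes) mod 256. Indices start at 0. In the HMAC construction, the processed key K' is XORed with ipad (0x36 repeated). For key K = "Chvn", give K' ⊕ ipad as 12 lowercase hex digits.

Key "Chvn" = 43 68 76 6e is 4 bytes ≤ B = 6; zero-pad to 6 bytes: K' = 43 68 76 6e 00 00.
XOR each byte with 0x36: 43⊕36=75, 68⊕36=5e, 76⊕36=40, 6e⊕36=58, 00⊕36=36, 00⊕36=36.

755e40583636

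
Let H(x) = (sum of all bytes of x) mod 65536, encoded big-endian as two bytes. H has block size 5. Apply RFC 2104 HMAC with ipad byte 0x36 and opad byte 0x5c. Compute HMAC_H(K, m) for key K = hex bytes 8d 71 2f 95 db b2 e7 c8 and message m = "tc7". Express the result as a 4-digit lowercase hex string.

02ba

Key hex bytes 8d 71 2f 95 db b2 e7 c8 is 8 bytes > B = 5, so hash it first: H(key) = 04 fe, then zero-pad to 5 bytes: K' = 04 fe 00 00 00.
K' ⊕ ipad = 32 c8 36 36 36.  K' ⊕ opad = 58 a2 5c 5c 5c.
Inner input = (K'⊕ipad) ∥ m = 32 c8 36 36 36 ∥ 74 63 37.
Inner hash: sum = 50+200+54+54+54+116+99+55 = 682 → 02 aa.
Outer input = (K'⊕opad) ∥ inner = 58 a2 5c 5c 5c ∥ 02 aa.
Outer hash (tag): sum = 88+162+92+92+92+2+170 = 698 → 02 ba.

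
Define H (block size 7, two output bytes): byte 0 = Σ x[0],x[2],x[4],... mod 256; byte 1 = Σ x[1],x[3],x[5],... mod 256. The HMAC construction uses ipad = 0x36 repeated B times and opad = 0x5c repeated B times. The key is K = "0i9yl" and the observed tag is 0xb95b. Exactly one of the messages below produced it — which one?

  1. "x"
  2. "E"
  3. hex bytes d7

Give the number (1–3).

1

Key "0i9yl" = 30 69 39 79 6c is 5 bytes ≤ B = 7; zero-pad to 7 bytes: K' = 30 69 39 79 6c 00 00.
K' ⊕ ipad = 06 5f 0f 4f 5a 36 36; K' ⊕ opad = 6c 35 65 25 30 5c 5c.
m1: inner = H(06 5f 0f 4f 5a 36 36 78) = a5 5c; tag = H(6c 35 65 25 30 5c 5c a5 5c) = b95b ← matches
m2: inner = H(06 5f 0f 4f 5a 36 36 45) = a5 29; tag = H(6c 35 65 25 30 5c 5c a5 29) = 865b
m3: inner = H(06 5f 0f 4f 5a 36 36 d7) = a5 bb; tag = H(6c 35 65 25 30 5c 5c a5 bb) = 185b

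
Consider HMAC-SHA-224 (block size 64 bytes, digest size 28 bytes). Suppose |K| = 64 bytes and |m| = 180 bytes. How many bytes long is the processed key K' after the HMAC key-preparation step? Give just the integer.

Key is 64 ≤ 64 bytes, zero-padded: |K'| = 64.

64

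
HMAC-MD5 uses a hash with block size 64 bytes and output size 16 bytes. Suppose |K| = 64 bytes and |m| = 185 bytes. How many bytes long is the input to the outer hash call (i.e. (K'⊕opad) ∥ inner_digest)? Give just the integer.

Key is 64 ≤ 64 bytes, zero-padded: |K'| = 64.
Outer input = (K'⊕opad) ∥ H(inner) → 64 + 16 = 80 bytes.

80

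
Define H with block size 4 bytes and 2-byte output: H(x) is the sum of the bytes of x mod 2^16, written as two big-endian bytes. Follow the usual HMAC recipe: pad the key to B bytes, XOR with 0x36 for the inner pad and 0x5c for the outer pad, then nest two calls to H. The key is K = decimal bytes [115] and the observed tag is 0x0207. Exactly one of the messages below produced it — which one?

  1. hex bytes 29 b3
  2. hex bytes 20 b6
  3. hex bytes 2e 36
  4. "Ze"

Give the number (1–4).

Key decimal bytes [115] = 73 is 1 byte ≤ B = 4; zero-pad to 4 bytes: K' = 73 00 00 00.
K' ⊕ ipad = 45 36 36 36; K' ⊕ opad = 2f 5c 5c 5c.
m1: inner = H(45 36 36 36 29 b3) = 01 c3; tag = H(2f 5c 5c 5c 01 c3) = 0207 ← matches
m2: inner = H(45 36 36 36 20 b6) = 01 bd; tag = H(2f 5c 5c 5c 01 bd) = 0201
m3: inner = H(45 36 36 36 2e 36) = 01 4b; tag = H(2f 5c 5c 5c 01 4b) = 018f
m4: inner = H(45 36 36 36 5a 65) = 01 a6; tag = H(2f 5c 5c 5c 01 a6) = 01ea

1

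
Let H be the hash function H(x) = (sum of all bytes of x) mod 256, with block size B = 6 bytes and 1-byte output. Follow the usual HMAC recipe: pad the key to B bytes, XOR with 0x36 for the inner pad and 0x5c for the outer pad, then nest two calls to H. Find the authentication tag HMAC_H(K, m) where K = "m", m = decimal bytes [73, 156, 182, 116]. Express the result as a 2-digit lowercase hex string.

Key "m" = 6d is 1 byte ≤ B = 6; zero-pad to 6 bytes: K' = 6d 00 00 00 00 00.
K' ⊕ ipad = 5b 36 36 36 36 36.  K' ⊕ opad = 31 5c 5c 5c 5c 5c.
Inner input = (K'⊕ipad) ∥ m = 5b 36 36 36 36 36 ∥ 49 9c b6 74.
Inner hash: sum = 91+54+54+54+54+54+73+156+182+116 = 888; mod 256 = 120 → 78.
Outer input = (K'⊕opad) ∥ inner = 31 5c 5c 5c 5c 5c ∥ 78.
Outer hash (tag): sum = 49+92+92+92+92+92+120 = 629; mod 256 = 117 → 75.

75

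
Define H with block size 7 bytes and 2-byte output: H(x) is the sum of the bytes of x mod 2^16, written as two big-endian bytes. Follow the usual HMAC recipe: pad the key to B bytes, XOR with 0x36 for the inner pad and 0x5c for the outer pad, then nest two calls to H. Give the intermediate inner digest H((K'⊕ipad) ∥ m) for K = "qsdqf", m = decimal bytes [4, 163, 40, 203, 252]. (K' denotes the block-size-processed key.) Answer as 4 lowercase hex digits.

0477

Key "qsdqf" = 71 73 64 71 66 is 5 bytes ≤ B = 7; zero-pad to 7 bytes: K' = 71 73 64 71 66 00 00.
K' ⊕ ipad = 47 45 52 47 50 36 36.
Inner input = 47 45 52 47 50 36 36 ∥ 04 a3 28 cb fc.
Inner hash: sum = 71+69+82+71+80+54+54+4+163+40+203+252 = 1143 → 04 77.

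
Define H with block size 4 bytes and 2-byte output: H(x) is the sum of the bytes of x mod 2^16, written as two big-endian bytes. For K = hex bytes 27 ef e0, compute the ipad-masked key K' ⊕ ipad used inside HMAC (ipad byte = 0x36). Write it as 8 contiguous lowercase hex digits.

11d9d636

Key hex bytes 27 ef e0 is 3 bytes ≤ B = 4; zero-pad to 4 bytes: K' = 27 ef e0 00.
XOR each byte with 0x36: 27⊕36=11, ef⊕36=d9, e0⊕36=d6, 00⊕36=36.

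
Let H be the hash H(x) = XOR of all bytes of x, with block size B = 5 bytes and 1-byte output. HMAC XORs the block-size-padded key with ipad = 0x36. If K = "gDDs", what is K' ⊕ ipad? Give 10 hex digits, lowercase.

Key "gDDs" = 67 44 44 73 is 4 bytes ≤ B = 5; zero-pad to 5 bytes: K' = 67 44 44 73 00.
XOR each byte with 0x36: 67⊕36=51, 44⊕36=72, 44⊕36=72, 73⊕36=45, 00⊕36=36.

5172724536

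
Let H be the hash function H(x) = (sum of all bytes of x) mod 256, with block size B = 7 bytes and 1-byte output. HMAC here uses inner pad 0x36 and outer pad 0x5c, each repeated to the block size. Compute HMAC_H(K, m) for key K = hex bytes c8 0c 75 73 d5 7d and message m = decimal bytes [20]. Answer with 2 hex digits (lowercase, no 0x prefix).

7a

Key hex bytes c8 0c 75 73 d5 7d is 6 bytes ≤ B = 7; zero-pad to 7 bytes: K' = c8 0c 75 73 d5 7d 00.
K' ⊕ ipad = fe 3a 43 45 e3 4b 36.  K' ⊕ opad = 94 50 29 2f 89 21 5c.
Inner input = (K'⊕ipad) ∥ m = fe 3a 43 45 e3 4b 36 ∥ 14.
Inner hash: sum = 254+58+67+69+227+75+54+20 = 824; mod 256 = 56 → 38.
Outer input = (K'⊕opad) ∥ inner = 94 50 29 2f 89 21 5c ∥ 38.
Outer hash (tag): sum = 148+80+41+47+137+33+92+56 = 634; mod 256 = 122 → 7a.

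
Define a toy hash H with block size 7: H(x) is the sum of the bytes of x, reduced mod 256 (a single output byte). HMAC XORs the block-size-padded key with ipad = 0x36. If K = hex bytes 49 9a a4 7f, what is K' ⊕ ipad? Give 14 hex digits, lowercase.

7fac9249363636

Key hex bytes 49 9a a4 7f is 4 bytes ≤ B = 7; zero-pad to 7 bytes: K' = 49 9a a4 7f 00 00 00.
XOR each byte with 0x36: 49⊕36=7f, 9a⊕36=ac, a4⊕36=92, 7f⊕36=49, 00⊕36=36, 00⊕36=36, 00⊕36=36.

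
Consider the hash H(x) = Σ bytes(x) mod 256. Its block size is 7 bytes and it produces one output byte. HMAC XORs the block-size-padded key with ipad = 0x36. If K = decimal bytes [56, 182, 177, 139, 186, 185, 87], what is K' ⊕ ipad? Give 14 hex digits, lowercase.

0e8087bd8c8f61

Key decimal bytes [56, 182, 177, 139, 186, 185, 87] = 38 b6 b1 8b ba b9 57 is exactly B = 7 bytes: K' = 38 b6 b1 8b ba b9 57.
XOR each byte with 0x36: 38⊕36=0e, b6⊕36=80, b1⊕36=87, 8b⊕36=bd, ba⊕36=8c, b9⊕36=8f, 57⊕36=61.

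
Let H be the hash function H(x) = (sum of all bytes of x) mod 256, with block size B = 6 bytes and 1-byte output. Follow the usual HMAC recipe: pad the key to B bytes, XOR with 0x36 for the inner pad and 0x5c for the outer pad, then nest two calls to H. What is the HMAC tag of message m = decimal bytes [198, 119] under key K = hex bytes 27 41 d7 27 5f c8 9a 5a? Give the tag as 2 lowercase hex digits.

ab

Key hex bytes 27 41 d7 27 5f c8 9a 5a is 8 bytes > B = 6, so hash it first: H(key) = 81, then zero-pad to 6 bytes: K' = 81 00 00 00 00 00.
K' ⊕ ipad = b7 36 36 36 36 36.  K' ⊕ opad = dd 5c 5c 5c 5c 5c.
Inner input = (K'⊕ipad) ∥ m = b7 36 36 36 36 36 ∥ c6 77.
Inner hash: sum = 183+54+54+54+54+54+198+119 = 770; mod 256 = 2 → 02.
Outer input = (K'⊕opad) ∥ inner = dd 5c 5c 5c 5c 5c ∥ 02.
Outer hash (tag): sum = 221+92+92+92+92+92+2 = 683; mod 256 = 171 → ab.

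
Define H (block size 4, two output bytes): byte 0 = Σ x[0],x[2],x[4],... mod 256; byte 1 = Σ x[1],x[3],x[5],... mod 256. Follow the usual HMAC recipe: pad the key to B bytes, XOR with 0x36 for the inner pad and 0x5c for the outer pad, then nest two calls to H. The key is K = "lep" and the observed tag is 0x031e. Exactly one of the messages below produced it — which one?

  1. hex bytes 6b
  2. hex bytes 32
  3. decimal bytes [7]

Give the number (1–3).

3

Key "lep" = 6c 65 70 is 3 bytes ≤ B = 4; zero-pad to 4 bytes: K' = 6c 65 70 00.
K' ⊕ ipad = 5a 53 46 36; K' ⊕ opad = 30 39 2c 5c.
m1: inner = H(5a 53 46 36 6b) = 0b 89; tag = H(30 39 2c 5c 0b 89) = 671e
m2: inner = H(5a 53 46 36 32) = d2 89; tag = H(30 39 2c 5c d2 89) = 2e1e
m3: inner = H(5a 53 46 36 07) = a7 89; tag = H(30 39 2c 5c a7 89) = 031e ← matches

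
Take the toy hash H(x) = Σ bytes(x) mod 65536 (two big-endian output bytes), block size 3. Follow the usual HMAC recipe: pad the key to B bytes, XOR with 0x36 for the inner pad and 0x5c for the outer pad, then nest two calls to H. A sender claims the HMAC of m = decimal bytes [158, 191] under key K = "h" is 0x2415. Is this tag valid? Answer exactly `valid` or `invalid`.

invalid

Key "h" = 68 is 1 byte ≤ B = 3; zero-pad to 3 bytes: K' = 68 00 00.
K' ⊕ ipad = 5e 36 36; K' ⊕ opad = 34 5c 5c.
Inner hash: sum = 94+54+54+158+191 = 551 → 02 27.
Outer hash (recomputed tag): sum = 52+92+92+2+39 = 277 → 01 15.
Recomputed tag = 0115; claimed = 2415 → mismatch.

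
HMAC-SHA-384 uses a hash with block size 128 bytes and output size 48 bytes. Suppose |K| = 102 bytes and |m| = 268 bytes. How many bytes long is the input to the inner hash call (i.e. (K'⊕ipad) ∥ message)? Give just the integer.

396

Key is 102 ≤ 128 bytes, zero-padded: |K'| = 128.
Inner input = (K'⊕ipad) ∥ m → 128 + 268 = 396 bytes.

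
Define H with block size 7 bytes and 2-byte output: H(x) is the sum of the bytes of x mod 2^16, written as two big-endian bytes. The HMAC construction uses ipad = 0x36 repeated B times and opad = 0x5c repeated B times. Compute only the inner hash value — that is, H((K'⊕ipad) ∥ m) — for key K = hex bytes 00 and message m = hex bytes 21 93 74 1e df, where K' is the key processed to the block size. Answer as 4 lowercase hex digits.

039f

Key hex bytes 00 is 1 byte ≤ B = 7; zero-pad to 7 bytes: K' = 00 00 00 00 00 00 00.
K' ⊕ ipad = 36 36 36 36 36 36 36.
Inner input = 36 36 36 36 36 36 36 ∥ 21 93 74 1e df.
Inner hash: sum = 54+54+54+54+54+54+54+33+147+116+30+223 = 927 → 03 9f.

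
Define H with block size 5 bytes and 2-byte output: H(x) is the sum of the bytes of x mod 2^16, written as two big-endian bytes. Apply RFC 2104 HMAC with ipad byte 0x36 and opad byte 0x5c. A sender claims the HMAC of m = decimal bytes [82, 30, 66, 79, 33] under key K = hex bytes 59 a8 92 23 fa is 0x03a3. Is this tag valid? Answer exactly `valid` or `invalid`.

valid

Key hex bytes 59 a8 92 23 fa is exactly B = 5 bytes: K' = 59 a8 92 23 fa.
K' ⊕ ipad = 6f 9e a4 15 cc; K' ⊕ opad = 05 f4 ce 7f a6.
Inner hash: sum = 111+158+164+21+204+82+30+66+79+33 = 948 → 03 b4.
Outer hash (recomputed tag): sum = 5+244+206+127+166+3+180 = 931 → 03 a3.
Recomputed tag = 03a3; claimed = 03a3 → match.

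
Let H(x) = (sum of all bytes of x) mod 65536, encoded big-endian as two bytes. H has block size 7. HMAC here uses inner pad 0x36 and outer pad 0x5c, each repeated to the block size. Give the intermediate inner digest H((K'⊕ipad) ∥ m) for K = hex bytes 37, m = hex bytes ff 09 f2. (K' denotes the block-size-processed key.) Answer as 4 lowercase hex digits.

033f

Key hex bytes 37 is 1 byte ≤ B = 7; zero-pad to 7 bytes: K' = 37 00 00 00 00 00 00.
K' ⊕ ipad = 01 36 36 36 36 36 36.
Inner input = 01 36 36 36 36 36 36 ∥ ff 09 f2.
Inner hash: sum = 1+54+54+54+54+54+54+255+9+242 = 831 → 03 3f.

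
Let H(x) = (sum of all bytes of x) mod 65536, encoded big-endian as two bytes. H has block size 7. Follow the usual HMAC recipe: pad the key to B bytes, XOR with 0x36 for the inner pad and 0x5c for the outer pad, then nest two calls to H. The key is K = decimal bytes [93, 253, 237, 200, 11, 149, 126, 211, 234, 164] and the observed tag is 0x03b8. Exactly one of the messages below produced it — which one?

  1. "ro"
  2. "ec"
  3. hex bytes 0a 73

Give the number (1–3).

Key decimal bytes [93, 253, 237, 200, 11, 149, 126, 211, 234, 164] = 5d fd ed c8 0b 95 7e d3 ea a4 is 10 bytes > B = 7, so hash it first: H(key) = 06 8e, then zero-pad to 7 bytes: K' = 06 8e 00 00 00 00 00.
K' ⊕ ipad = 30 b8 36 36 36 36 36; K' ⊕ opad = 5a d2 5c 5c 5c 5c 5c.
m1: inner = H(30 b8 36 36 36 36 36 72 6f) = 02 d7; tag = H(5a d2 5c 5c 5c 5c 5c 02 d7) = 03d1
m2: inner = H(30 b8 36 36 36 36 36 65 63) = 02 be; tag = H(5a d2 5c 5c 5c 5c 5c 02 be) = 03b8 ← matches
m3: inner = H(30 b8 36 36 36 36 36 0a 73) = 02 73; tag = H(5a d2 5c 5c 5c 5c 5c 02 73) = 036d

2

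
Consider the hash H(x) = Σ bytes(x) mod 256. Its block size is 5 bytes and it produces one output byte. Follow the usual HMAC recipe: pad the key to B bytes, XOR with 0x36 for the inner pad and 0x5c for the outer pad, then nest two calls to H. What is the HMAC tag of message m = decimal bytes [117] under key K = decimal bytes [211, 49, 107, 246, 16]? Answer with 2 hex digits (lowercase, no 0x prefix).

Key decimal bytes [211, 49, 107, 246, 16] = d3 31 6b f6 10 is exactly B = 5 bytes: K' = d3 31 6b f6 10.
K' ⊕ ipad = e5 07 5d c0 26.  K' ⊕ opad = 8f 6d 37 aa 4c.
Inner input = (K'⊕ipad) ∥ m = e5 07 5d c0 26 ∥ 75.
Inner hash: sum = 229+7+93+192+38+117 = 676; mod 256 = 164 → a4.
Outer input = (K'⊕opad) ∥ inner = 8f 6d 37 aa 4c ∥ a4.
Outer hash (tag): sum = 143+109+55+170+76+164 = 717; mod 256 = 205 → cd.

cd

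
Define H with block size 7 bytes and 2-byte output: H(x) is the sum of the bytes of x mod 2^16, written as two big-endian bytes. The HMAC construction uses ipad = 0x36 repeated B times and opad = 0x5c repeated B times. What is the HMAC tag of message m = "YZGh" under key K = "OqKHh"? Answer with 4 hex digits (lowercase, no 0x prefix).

Key "OqKHh" = 4f 71 4b 48 68 is 5 bytes ≤ B = 7; zero-pad to 7 bytes: K' = 4f 71 4b 48 68 00 00.
K' ⊕ ipad = 79 47 7d 7e 5e 36 36.  K' ⊕ opad = 13 2d 17 14 34 5c 5c.
Inner input = (K'⊕ipad) ∥ m = 79 47 7d 7e 5e 36 36 ∥ 59 5a 47 68.
Inner hash: sum = 121+71+125+126+94+54+54+89+90+71+104 = 999 → 03 e7.
Outer input = (K'⊕opad) ∥ inner = 13 2d 17 14 34 5c 5c ∥ 03 e7.
Outer hash (tag): sum = 19+45+23+20+52+92+92+3+231 = 577 → 02 41.

0241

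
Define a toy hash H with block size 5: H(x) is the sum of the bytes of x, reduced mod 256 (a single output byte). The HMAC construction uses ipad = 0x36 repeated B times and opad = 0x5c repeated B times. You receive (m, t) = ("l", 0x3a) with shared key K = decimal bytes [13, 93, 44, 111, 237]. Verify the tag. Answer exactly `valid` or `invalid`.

Key decimal bytes [13, 93, 44, 111, 237] = 0d 5d 2c 6f ed is exactly B = 5 bytes: K' = 0d 5d 2c 6f ed.
K' ⊕ ipad = 3b 6b 1a 59 db; K' ⊕ opad = 51 01 70 33 b1.
Inner hash: sum = 59+107+26+89+219+108 = 608; mod 256 = 96 → 60.
Outer hash (recomputed tag): sum = 81+1+112+51+177+96 = 518; mod 256 = 6 → 06.
Recomputed tag = 06; claimed = 3a → mismatch.

invalid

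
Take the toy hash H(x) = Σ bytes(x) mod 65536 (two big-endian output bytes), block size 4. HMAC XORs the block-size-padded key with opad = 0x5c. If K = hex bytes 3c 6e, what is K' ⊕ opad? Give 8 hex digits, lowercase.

60325c5c

Key hex bytes 3c 6e is 2 bytes ≤ B = 4; zero-pad to 4 bytes: K' = 3c 6e 00 00.
XOR each byte with 0x5c: 3c⊕5c=60, 6e⊕5c=32, 00⊕5c=5c, 00⊕5c=5c.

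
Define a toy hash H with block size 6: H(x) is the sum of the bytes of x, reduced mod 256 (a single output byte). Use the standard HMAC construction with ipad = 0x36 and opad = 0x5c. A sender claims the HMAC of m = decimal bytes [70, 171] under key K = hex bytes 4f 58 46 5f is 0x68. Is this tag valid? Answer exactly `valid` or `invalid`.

invalid

Key hex bytes 4f 58 46 5f is 4 bytes ≤ B = 6; zero-pad to 6 bytes: K' = 4f 58 46 5f 00 00.
K' ⊕ ipad = 79 6e 70 69 36 36; K' ⊕ opad = 13 04 1a 03 5c 5c.
Inner hash: sum = 121+110+112+105+54+54+70+171 = 797; mod 256 = 29 → 1d.
Outer hash (recomputed tag): sum = 19+4+26+3+92+92+29 = 265; mod 256 = 9 → 09.
Recomputed tag = 09; claimed = 68 → mismatch.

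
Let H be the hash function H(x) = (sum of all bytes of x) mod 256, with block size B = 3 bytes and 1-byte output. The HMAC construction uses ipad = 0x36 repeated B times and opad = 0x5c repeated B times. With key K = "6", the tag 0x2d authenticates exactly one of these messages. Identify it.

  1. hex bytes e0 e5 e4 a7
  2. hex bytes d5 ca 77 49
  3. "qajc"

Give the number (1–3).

3

Key "6" = 36 is 1 byte ≤ B = 3; zero-pad to 3 bytes: K' = 36 00 00.
K' ⊕ ipad = 00 36 36; K' ⊕ opad = 6a 5c 5c.
m1: inner = H(00 36 36 e0 e5 e4 a7) = bc; tag = H(6a 5c 5c bc) = de
m2: inner = H(00 36 36 d5 ca 77 49) = cb; tag = H(6a 5c 5c cb) = ed
m3: inner = H(00 36 36 71 61 6a 63) = 0b; tag = H(6a 5c 5c 0b) = 2d ← matches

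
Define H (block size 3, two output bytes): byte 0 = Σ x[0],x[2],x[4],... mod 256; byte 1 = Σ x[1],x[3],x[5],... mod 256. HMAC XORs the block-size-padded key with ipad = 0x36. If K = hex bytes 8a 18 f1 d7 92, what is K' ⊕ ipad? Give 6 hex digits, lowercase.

3bd936

Key hex bytes 8a 18 f1 d7 92 is 5 bytes > B = 3, so hash it first: H(key) = 0d ef, then zero-pad to 3 bytes: K' = 0d ef 00.
XOR each byte with 0x36: 0d⊕36=3b, ef⊕36=d9, 00⊕36=36.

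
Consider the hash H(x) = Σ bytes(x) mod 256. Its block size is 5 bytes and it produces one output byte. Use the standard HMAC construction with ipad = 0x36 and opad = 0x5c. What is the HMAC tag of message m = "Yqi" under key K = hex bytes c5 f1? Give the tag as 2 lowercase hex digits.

Key hex bytes c5 f1 is 2 bytes ≤ B = 5; zero-pad to 5 bytes: K' = c5 f1 00 00 00.
K' ⊕ ipad = f3 c7 36 36 36.  K' ⊕ opad = 99 ad 5c 5c 5c.
Inner input = (K'⊕ipad) ∥ m = f3 c7 36 36 36 ∥ 59 71 69.
Inner hash: sum = 243+199+54+54+54+89+113+105 = 911; mod 256 = 143 → 8f.
Outer input = (K'⊕opad) ∥ inner = 99 ad 5c 5c 5c ∥ 8f.
Outer hash (tag): sum = 153+173+92+92+92+143 = 745; mod 256 = 233 → e9.

e9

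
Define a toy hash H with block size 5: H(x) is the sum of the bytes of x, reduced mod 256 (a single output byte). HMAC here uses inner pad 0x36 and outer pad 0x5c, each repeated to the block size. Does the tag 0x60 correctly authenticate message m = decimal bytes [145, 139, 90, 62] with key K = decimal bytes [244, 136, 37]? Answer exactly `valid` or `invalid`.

valid

Key decimal bytes [244, 136, 37] = f4 88 25 is 3 bytes ≤ B = 5; zero-pad to 5 bytes: K' = f4 88 25 00 00.
K' ⊕ ipad = c2 be 13 36 36; K' ⊕ opad = a8 d4 79 5c 5c.
Inner hash: sum = 194+190+19+54+54+145+139+90+62 = 947; mod 256 = 179 → b3.
Outer hash (recomputed tag): sum = 168+212+121+92+92+179 = 864; mod 256 = 96 → 60.
Recomputed tag = 60; claimed = 60 → match.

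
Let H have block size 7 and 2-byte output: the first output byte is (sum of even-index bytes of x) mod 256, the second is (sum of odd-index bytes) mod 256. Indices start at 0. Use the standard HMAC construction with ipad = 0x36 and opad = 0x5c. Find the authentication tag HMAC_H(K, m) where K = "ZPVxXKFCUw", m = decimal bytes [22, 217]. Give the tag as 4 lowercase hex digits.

9059

Key "ZPVxXKFCUw" = 5a 50 56 78 58 4b 46 43 55 77 is 10 bytes > B = 7, so hash it first: H(key) = a3 cd, then zero-pad to 7 bytes: K' = a3 cd 00 00 00 00 00.
K' ⊕ ipad = 95 fb 36 36 36 36 36.  K' ⊕ opad = ff 91 5c 5c 5c 5c 5c.
Inner input = (K'⊕ipad) ∥ m = 95 fb 36 36 36 36 36 ∥ 16 d9.
Inner hash: even-index sum = 528 mod 256 = 16; odd-index sum = 381 mod 256 = 125 → 10 7d.
Outer input = (K'⊕opad) ∥ inner = ff 91 5c 5c 5c 5c 5c ∥ 10 7d.
Outer hash (tag): even-index sum = 656 mod 256 = 144; odd-index sum = 345 mod 256 = 89 → 90 59.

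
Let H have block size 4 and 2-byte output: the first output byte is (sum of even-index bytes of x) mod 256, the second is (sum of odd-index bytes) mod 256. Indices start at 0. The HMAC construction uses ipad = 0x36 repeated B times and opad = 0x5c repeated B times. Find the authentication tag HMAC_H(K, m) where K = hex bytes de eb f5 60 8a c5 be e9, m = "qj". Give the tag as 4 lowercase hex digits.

7770

Key hex bytes de eb f5 60 8a c5 be e9 is 8 bytes > B = 4, so hash it first: H(key) = 1b f9, then zero-pad to 4 bytes: K' = 1b f9 00 00.
K' ⊕ ipad = 2d cf 36 36.  K' ⊕ opad = 47 a5 5c 5c.
Inner input = (K'⊕ipad) ∥ m = 2d cf 36 36 ∥ 71 6a.
Inner hash: even-index sum = 212 mod 256 = 212; odd-index sum = 367 mod 256 = 111 → d4 6f.
Outer input = (K'⊕opad) ∥ inner = 47 a5 5c 5c ∥ d4 6f.
Outer hash (tag): even-index sum = 375 mod 256 = 119; odd-index sum = 368 mod 256 = 112 → 77 70.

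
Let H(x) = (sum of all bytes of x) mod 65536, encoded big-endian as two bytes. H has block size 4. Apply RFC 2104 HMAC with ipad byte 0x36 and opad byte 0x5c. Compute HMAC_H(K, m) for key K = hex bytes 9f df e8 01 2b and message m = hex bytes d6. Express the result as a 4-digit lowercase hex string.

0200

Key hex bytes 9f df e8 01 2b is 5 bytes > B = 4, so hash it first: H(key) = 02 92, then zero-pad to 4 bytes: K' = 02 92 00 00.
K' ⊕ ipad = 34 a4 36 36.  K' ⊕ opad = 5e ce 5c 5c.
Inner input = (K'⊕ipad) ∥ m = 34 a4 36 36 ∥ d6.
Inner hash: sum = 52+164+54+54+214 = 538 → 02 1a.
Outer input = (K'⊕opad) ∥ inner = 5e ce 5c 5c ∥ 02 1a.
Outer hash (tag): sum = 94+206+92+92+2+26 = 512 → 02 00.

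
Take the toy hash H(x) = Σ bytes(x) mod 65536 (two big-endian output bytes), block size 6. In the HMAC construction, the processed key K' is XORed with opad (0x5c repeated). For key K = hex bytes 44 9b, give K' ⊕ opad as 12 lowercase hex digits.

Key hex bytes 44 9b is 2 bytes ≤ B = 6; zero-pad to 6 bytes: K' = 44 9b 00 00 00 00.
XOR each byte with 0x5c: 44⊕5c=18, 9b⊕5c=c7, 00⊕5c=5c, 00⊕5c=5c, 00⊕5c=5c, 00⊕5c=5c.

18c75c5c5c5c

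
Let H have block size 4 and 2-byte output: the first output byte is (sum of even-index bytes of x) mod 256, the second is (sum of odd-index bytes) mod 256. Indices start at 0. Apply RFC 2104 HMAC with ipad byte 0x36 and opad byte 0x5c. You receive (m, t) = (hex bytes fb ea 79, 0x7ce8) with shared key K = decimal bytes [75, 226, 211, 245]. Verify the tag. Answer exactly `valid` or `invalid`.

Key decimal bytes [75, 226, 211, 245] = 4b e2 d3 f5 is exactly B = 4 bytes: K' = 4b e2 d3 f5.
K' ⊕ ipad = 7d d4 e5 c3; K' ⊕ opad = 17 be 8f a9.
Inner hash: even-index sum = 726 mod 256 = 214; odd-index sum = 641 mod 256 = 129 → d6 81.
Outer hash (recomputed tag): even-index sum = 380 mod 256 = 124; odd-index sum = 488 mod 256 = 232 → 7c e8.
Recomputed tag = 7ce8; claimed = 7ce8 → match.

valid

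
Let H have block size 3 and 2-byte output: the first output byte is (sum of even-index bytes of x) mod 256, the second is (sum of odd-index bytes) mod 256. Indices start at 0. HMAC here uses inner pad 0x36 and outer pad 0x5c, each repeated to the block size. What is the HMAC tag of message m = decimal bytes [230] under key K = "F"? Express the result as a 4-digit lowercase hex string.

Key "F" = 46 is 1 byte ≤ B = 3; zero-pad to 3 bytes: K' = 46 00 00.
K' ⊕ ipad = 70 36 36.  K' ⊕ opad = 1a 5c 5c.
Inner input = (K'⊕ipad) ∥ m = 70 36 36 ∥ e6.
Inner hash: even-index sum = 166 mod 256 = 166; odd-index sum = 284 mod 256 = 28 → a6 1c.
Outer input = (K'⊕opad) ∥ inner = 1a 5c 5c ∥ a6 1c.
Outer hash (tag): even-index sum = 146 mod 256 = 146; odd-index sum = 258 mod 256 = 2 → 92 02.

9202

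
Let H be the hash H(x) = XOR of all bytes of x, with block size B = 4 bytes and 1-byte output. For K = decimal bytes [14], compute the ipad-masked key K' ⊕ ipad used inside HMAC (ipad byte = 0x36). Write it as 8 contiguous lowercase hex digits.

38363636

Key decimal bytes [14] = 0e is 1 byte ≤ B = 4; zero-pad to 4 bytes: K' = 0e 00 00 00.
XOR each byte with 0x36: 0e⊕36=38, 00⊕36=36, 00⊕36=36, 00⊕36=36.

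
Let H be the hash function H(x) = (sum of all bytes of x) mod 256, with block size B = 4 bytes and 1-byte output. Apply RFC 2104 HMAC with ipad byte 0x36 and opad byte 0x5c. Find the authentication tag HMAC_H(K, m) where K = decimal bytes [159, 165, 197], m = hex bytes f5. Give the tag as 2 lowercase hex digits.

0b

Key decimal bytes [159, 165, 197] = 9f a5 c5 is 3 bytes ≤ B = 4; zero-pad to 4 bytes: K' = 9f a5 c5 00.
K' ⊕ ipad = a9 93 f3 36.  K' ⊕ opad = c3 f9 99 5c.
Inner input = (K'⊕ipad) ∥ m = a9 93 f3 36 ∥ f5.
Inner hash: sum = 169+147+243+54+245 = 858; mod 256 = 90 → 5a.
Outer input = (K'⊕opad) ∥ inner = c3 f9 99 5c ∥ 5a.
Outer hash (tag): sum = 195+249+153+92+90 = 779; mod 256 = 11 → 0b.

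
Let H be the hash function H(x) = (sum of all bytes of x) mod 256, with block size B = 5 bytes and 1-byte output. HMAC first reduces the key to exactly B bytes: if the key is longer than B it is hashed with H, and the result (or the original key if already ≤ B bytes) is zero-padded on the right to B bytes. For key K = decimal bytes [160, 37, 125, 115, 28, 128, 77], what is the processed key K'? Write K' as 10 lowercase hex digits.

|K| = 7 > B = 5, so first hash the key.
H(K): sum = 160+37+125+115+28+128+77 = 670; mod 256 = 158 → 9e.
Zero-pad H(K) = 9e to 5 bytes: K' = 9e 00 00 00 00.

9e00000000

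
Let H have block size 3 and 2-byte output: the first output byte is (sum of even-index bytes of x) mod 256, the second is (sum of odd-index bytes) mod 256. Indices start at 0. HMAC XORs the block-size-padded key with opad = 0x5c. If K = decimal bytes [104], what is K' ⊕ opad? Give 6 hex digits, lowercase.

345c5c

Key decimal bytes [104] = 68 is 1 byte ≤ B = 3; zero-pad to 3 bytes: K' = 68 00 00.
XOR each byte with 0x5c: 68⊕5c=34, 00⊕5c=5c, 00⊕5c=5c.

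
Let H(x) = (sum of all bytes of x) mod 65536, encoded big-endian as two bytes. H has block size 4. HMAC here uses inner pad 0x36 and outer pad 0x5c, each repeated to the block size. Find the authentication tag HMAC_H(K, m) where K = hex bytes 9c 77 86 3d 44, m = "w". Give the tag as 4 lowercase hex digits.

Key hex bytes 9c 77 86 3d 44 is 5 bytes > B = 4, so hash it first: H(key) = 02 1a, then zero-pad to 4 bytes: K' = 02 1a 00 00.
K' ⊕ ipad = 34 2c 36 36.  K' ⊕ opad = 5e 46 5c 5c.
Inner input = (K'⊕ipad) ∥ m = 34 2c 36 36 ∥ 77.
Inner hash: sum = 52+44+54+54+119 = 323 → 01 43.
Outer input = (K'⊕opad) ∥ inner = 5e 46 5c 5c ∥ 01 43.
Outer hash (tag): sum = 94+70+92+92+1+67 = 416 → 01 a0.

01a0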